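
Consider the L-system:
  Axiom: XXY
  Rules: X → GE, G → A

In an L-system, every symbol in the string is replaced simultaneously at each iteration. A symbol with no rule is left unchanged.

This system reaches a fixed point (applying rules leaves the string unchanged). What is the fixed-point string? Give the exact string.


Step 0: XXY
Step 1: GEGEY
Step 2: AEAEY
Step 3: AEAEY  (unchanged — fixed point at step 2)

Answer: AEAEY


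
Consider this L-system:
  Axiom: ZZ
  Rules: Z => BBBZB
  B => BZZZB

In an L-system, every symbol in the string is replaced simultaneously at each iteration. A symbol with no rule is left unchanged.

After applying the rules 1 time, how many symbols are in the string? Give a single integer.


Answer: 10

Derivation:
Step 0: length = 2
Step 1: length = 10


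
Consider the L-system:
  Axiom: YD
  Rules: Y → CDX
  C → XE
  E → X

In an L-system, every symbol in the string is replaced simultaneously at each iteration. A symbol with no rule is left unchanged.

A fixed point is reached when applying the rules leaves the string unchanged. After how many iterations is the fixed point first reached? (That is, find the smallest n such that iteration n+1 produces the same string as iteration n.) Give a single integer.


Answer: 3

Derivation:
Step 0: YD
Step 1: CDXD
Step 2: XEDXD
Step 3: XXDXD
Step 4: XXDXD  (unchanged — fixed point at step 3)


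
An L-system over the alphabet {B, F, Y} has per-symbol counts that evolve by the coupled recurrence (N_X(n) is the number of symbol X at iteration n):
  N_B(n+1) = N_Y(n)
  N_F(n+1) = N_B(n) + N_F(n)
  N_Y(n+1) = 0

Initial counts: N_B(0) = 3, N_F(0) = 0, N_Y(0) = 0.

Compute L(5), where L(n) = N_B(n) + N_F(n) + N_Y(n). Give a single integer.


Answer: 3

Derivation:
Step 0: N_B=3, N_F=0, N_Y=0, L=3
Step 1: N_B=0, N_F=3, N_Y=0, L=3
Step 2: N_B=0, N_F=3, N_Y=0, L=3
Step 3: N_B=0, N_F=3, N_Y=0, L=3
Step 4: N_B=0, N_F=3, N_Y=0, L=3
Step 5: N_B=0, N_F=3, N_Y=0, L=3


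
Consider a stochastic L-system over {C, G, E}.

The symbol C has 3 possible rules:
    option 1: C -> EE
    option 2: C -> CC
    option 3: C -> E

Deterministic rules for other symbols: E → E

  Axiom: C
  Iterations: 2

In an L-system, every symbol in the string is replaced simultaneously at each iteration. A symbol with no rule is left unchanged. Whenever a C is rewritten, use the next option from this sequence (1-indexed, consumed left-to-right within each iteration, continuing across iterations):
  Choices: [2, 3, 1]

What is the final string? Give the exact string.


Answer: EEE

Derivation:
Step 0: C
Step 1: CC  (used choices [2])
Step 2: EEE  (used choices [3, 1])


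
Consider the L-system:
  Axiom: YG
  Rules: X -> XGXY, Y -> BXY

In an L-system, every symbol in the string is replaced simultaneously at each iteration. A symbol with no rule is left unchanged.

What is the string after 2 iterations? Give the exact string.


Answer: BXGXYBXYG

Derivation:
Step 0: YG
Step 1: BXYG
Step 2: BXGXYBXYG


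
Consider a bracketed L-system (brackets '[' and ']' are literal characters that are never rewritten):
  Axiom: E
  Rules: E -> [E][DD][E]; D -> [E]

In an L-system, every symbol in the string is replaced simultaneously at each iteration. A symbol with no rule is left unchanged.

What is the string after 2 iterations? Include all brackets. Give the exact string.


Answer: [[E][DD][E]][[E][E]][[E][DD][E]]

Derivation:
Step 0: E
Step 1: [E][DD][E]
Step 2: [[E][DD][E]][[E][E]][[E][DD][E]]


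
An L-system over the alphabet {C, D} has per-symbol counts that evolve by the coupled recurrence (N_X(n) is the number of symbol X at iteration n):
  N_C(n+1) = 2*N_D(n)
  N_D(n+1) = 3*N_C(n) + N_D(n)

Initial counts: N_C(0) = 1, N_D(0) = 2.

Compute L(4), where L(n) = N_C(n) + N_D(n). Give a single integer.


Step 0: N_C=1, N_D=2, L=3
Step 1: N_C=4, N_D=5, L=9
Step 2: N_C=10, N_D=17, L=27
Step 3: N_C=34, N_D=47, L=81
Step 4: N_C=94, N_D=149, L=243

Answer: 243


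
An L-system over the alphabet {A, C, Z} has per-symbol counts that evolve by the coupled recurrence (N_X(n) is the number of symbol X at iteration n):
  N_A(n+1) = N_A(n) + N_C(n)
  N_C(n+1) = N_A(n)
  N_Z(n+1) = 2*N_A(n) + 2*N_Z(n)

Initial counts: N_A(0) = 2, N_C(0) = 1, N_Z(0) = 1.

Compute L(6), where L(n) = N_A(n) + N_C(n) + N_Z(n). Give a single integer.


Answer: 581

Derivation:
Step 0: N_A=2, N_C=1, N_Z=1, L=4
Step 1: N_A=3, N_C=2, N_Z=6, L=11
Step 2: N_A=5, N_C=3, N_Z=18, L=26
Step 3: N_A=8, N_C=5, N_Z=46, L=59
Step 4: N_A=13, N_C=8, N_Z=108, L=129
Step 5: N_A=21, N_C=13, N_Z=242, L=276
Step 6: N_A=34, N_C=21, N_Z=526, L=581


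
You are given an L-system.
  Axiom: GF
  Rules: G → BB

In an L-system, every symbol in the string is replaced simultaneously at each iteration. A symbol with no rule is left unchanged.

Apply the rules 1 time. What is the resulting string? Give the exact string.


Step 0: GF
Step 1: BBF

Answer: BBF


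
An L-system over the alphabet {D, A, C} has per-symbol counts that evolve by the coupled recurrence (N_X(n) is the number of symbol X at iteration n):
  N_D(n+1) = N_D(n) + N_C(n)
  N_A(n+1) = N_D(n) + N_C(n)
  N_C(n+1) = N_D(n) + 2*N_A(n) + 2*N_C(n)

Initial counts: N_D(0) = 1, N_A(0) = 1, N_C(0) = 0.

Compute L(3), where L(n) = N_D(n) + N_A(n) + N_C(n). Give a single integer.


Answer: 56

Derivation:
Step 0: N_D=1, N_A=1, N_C=0, L=2
Step 1: N_D=1, N_A=1, N_C=3, L=5
Step 2: N_D=4, N_A=4, N_C=9, L=17
Step 3: N_D=13, N_A=13, N_C=30, L=56


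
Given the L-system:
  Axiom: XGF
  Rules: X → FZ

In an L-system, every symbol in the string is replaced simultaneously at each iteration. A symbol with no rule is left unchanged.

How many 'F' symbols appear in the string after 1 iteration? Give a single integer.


Answer: 2

Derivation:
Step 0: XGF  (1 'F')
Step 1: FZGF  (2 'F')


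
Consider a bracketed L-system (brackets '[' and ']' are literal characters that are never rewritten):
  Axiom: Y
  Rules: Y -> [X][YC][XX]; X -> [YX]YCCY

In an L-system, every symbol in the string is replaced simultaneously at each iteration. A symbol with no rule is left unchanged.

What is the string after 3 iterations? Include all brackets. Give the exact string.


Answer: [[[X][YC][XX][YX]YCCY][X][YC][XX]CC[X][YC][XX]][[[YX]YCCY][[X][YC][XX]C][[YX]YCCY[YX]YCCY]C][[[X][YC][XX][YX]YCCY][X][YC][XX]CC[X][YC][XX][[X][YC][XX][YX]YCCY][X][YC][XX]CC[X][YC][XX]]

Derivation:
Step 0: Y
Step 1: [X][YC][XX]
Step 2: [[YX]YCCY][[X][YC][XX]C][[YX]YCCY[YX]YCCY]
Step 3: [[[X][YC][XX][YX]YCCY][X][YC][XX]CC[X][YC][XX]][[[YX]YCCY][[X][YC][XX]C][[YX]YCCY[YX]YCCY]C][[[X][YC][XX][YX]YCCY][X][YC][XX]CC[X][YC][XX][[X][YC][XX][YX]YCCY][X][YC][XX]CC[X][YC][XX]]


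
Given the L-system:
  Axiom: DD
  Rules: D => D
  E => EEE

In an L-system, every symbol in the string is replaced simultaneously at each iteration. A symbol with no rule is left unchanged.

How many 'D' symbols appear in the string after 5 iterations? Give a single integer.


Step 0: DD  (2 'D')
Step 1: DD  (2 'D')
Step 2: DD  (2 'D')
Step 3: DD  (2 'D')
Step 4: DD  (2 'D')
Step 5: DD  (2 'D')

Answer: 2


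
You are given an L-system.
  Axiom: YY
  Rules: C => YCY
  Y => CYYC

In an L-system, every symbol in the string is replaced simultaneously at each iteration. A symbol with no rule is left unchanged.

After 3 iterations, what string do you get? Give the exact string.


Step 0: YY
Step 1: CYYCCYYC
Step 2: YCYCYYCCYYCYCYYCYCYYCCYYCYCY
Step 3: CYYCYCYCYYCYCYCYYCCYYCYCYYCYCYYCCYYCYCYCYYCYCYCYYCCYYCYCYCYYCYCYCYYCCYYCYCYYCYCYYCCYYCYCYCYYCYCYCYYC

Answer: CYYCYCYCYYCYCYCYYCCYYCYCYYCYCYYCCYYCYCYCYYCYCYCYYCCYYCYCYCYYCYCYCYYCCYYCYCYYCYCYYCCYYCYCYCYYCYCYCYYC


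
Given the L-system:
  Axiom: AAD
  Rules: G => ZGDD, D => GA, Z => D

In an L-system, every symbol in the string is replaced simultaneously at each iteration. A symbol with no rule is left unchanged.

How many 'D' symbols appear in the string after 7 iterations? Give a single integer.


Answer: 69

Derivation:
Step 0: AAD  (1 'D')
Step 1: AAGA  (0 'D')
Step 2: AAZGDDA  (2 'D')
Step 3: AADZGDDGAGAA  (3 'D')
Step 4: AAGADZGDDGAGAZGDDAZGDDAA  (7 'D')
Step 5: AAZGDDAGADZGDDGAGAZGDDAZGDDADZGDDGAGAADZGDDGAGAAA  (15 'D')
Step 6: AADZGDDGAGAAZGDDAGADZGDDGAGAZGDDAZGDDADZGDDGAGAADZGDDGAGAAGADZGDDGAGAZGDDAZGDDAAGADZGDDGAGAZGDDAZGDDAAA  (32 'D')
Step 7: AAGADZGDDGAGAZGDDAZGDDAADZGDDGAGAAZGDDAGADZGDDGAGAZGDDAZGDDADZGDDGAGAADZGDDGAGAAGADZGDDGAGAZGDDAZGDDAAGADZGDDGAGAZGDDAZGDDAAZGDDAGADZGDDGAGAZGDDAZGDDADZGDDGAGAADZGDDGAGAAAZGDDAGADZGDDGAGAZGDDAZGDDADZGDDGAGAADZGDDGAGAAAA  (69 'D')


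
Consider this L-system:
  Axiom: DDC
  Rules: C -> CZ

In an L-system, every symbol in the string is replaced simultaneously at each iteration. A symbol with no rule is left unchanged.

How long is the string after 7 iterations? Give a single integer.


Step 0: length = 3
Step 1: length = 4
Step 2: length = 5
Step 3: length = 6
Step 4: length = 7
Step 5: length = 8
Step 6: length = 9
Step 7: length = 10

Answer: 10


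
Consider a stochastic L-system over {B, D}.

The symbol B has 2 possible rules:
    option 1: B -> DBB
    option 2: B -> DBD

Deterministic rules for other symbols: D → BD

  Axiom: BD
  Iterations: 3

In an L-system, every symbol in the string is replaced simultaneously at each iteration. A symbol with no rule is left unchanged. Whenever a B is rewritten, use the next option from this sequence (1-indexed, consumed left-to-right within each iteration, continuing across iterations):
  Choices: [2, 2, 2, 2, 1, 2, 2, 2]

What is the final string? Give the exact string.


Answer: DBDBDBDDBBBDDBDBDBDDBDBDDBDBD

Derivation:
Step 0: BD
Step 1: DBDBD  (used choices [2])
Step 2: BDDBDBDDBDBD  (used choices [2, 2])
Step 3: DBDBDBDDBBBDDBDBDBDDBDBDDBDBD  (used choices [2, 1, 2, 2, 2])


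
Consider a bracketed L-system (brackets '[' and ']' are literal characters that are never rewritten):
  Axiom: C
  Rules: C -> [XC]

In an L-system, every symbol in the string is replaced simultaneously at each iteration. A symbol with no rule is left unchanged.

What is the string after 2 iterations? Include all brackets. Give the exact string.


Answer: [X[XC]]

Derivation:
Step 0: C
Step 1: [XC]
Step 2: [X[XC]]


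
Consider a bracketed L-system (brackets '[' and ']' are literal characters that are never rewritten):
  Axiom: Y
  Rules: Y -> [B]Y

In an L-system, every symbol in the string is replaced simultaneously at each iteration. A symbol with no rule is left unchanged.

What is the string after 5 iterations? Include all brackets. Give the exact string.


Answer: [B][B][B][B][B]Y

Derivation:
Step 0: Y
Step 1: [B]Y
Step 2: [B][B]Y
Step 3: [B][B][B]Y
Step 4: [B][B][B][B]Y
Step 5: [B][B][B][B][B]Y


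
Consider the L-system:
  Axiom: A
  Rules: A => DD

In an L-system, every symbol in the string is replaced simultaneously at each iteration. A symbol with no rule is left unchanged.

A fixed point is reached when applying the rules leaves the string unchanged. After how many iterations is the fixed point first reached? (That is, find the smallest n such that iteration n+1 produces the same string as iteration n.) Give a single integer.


Answer: 1

Derivation:
Step 0: A
Step 1: DD
Step 2: DD  (unchanged — fixed point at step 1)


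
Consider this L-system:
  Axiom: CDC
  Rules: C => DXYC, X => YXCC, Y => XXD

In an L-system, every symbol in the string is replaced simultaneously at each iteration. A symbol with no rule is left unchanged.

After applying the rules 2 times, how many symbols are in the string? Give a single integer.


Answer: 25

Derivation:
Step 0: length = 3
Step 1: length = 9
Step 2: length = 25


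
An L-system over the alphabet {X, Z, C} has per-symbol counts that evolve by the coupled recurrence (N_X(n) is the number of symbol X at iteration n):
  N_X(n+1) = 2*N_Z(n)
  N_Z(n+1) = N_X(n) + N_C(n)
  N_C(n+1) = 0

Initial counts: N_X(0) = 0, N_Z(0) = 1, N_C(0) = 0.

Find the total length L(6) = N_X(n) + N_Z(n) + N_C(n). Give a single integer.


Answer: 8

Derivation:
Step 0: N_X=0, N_Z=1, N_C=0, L=1
Step 1: N_X=2, N_Z=0, N_C=0, L=2
Step 2: N_X=0, N_Z=2, N_C=0, L=2
Step 3: N_X=4, N_Z=0, N_C=0, L=4
Step 4: N_X=0, N_Z=4, N_C=0, L=4
Step 5: N_X=8, N_Z=0, N_C=0, L=8
Step 6: N_X=0, N_Z=8, N_C=0, L=8


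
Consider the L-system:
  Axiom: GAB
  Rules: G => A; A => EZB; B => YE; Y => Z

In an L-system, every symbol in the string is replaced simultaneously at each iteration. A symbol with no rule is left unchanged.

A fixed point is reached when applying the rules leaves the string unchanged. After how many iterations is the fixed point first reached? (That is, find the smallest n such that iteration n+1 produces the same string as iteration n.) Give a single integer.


Step 0: GAB
Step 1: AEZBYE
Step 2: EZBEZYEZE
Step 3: EZYEEZZEZE
Step 4: EZZEEZZEZE
Step 5: EZZEEZZEZE  (unchanged — fixed point at step 4)

Answer: 4


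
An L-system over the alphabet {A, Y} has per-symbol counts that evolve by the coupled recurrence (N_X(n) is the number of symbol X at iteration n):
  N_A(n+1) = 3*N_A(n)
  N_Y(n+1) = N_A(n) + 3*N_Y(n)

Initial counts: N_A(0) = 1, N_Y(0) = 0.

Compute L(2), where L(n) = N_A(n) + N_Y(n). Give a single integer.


Answer: 15

Derivation:
Step 0: N_A=1, N_Y=0, L=1
Step 1: N_A=3, N_Y=1, L=4
Step 2: N_A=9, N_Y=6, L=15


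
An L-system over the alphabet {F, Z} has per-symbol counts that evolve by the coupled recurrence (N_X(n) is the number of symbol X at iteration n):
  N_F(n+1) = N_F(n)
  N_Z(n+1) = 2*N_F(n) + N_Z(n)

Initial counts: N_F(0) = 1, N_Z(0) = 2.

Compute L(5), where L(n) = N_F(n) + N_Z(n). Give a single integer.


Answer: 13

Derivation:
Step 0: N_F=1, N_Z=2, L=3
Step 1: N_F=1, N_Z=4, L=5
Step 2: N_F=1, N_Z=6, L=7
Step 3: N_F=1, N_Z=8, L=9
Step 4: N_F=1, N_Z=10, L=11
Step 5: N_F=1, N_Z=12, L=13


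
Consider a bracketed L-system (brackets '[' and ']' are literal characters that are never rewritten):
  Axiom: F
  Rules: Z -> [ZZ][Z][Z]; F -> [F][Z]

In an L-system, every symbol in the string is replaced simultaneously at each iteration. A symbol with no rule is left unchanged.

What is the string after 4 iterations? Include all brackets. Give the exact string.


Answer: [[[[F][Z]][[ZZ][Z][Z]]][[[ZZ][Z][Z][ZZ][Z][Z]][[ZZ][Z][Z]][[ZZ][Z][Z]]]][[[[ZZ][Z][Z][ZZ][Z][Z]][[ZZ][Z][Z]][[ZZ][Z][Z]][[ZZ][Z][Z][ZZ][Z][Z]][[ZZ][Z][Z]][[ZZ][Z][Z]]][[[ZZ][Z][Z][ZZ][Z][Z]][[ZZ][Z][Z]][[ZZ][Z][Z]]][[[ZZ][Z][Z][ZZ][Z][Z]][[ZZ][Z][Z]][[ZZ][Z][Z]]]]

Derivation:
Step 0: F
Step 1: [F][Z]
Step 2: [[F][Z]][[ZZ][Z][Z]]
Step 3: [[[F][Z]][[ZZ][Z][Z]]][[[ZZ][Z][Z][ZZ][Z][Z]][[ZZ][Z][Z]][[ZZ][Z][Z]]]
Step 4: [[[[F][Z]][[ZZ][Z][Z]]][[[ZZ][Z][Z][ZZ][Z][Z]][[ZZ][Z][Z]][[ZZ][Z][Z]]]][[[[ZZ][Z][Z][ZZ][Z][Z]][[ZZ][Z][Z]][[ZZ][Z][Z]][[ZZ][Z][Z][ZZ][Z][Z]][[ZZ][Z][Z]][[ZZ][Z][Z]]][[[ZZ][Z][Z][ZZ][Z][Z]][[ZZ][Z][Z]][[ZZ][Z][Z]]][[[ZZ][Z][Z][ZZ][Z][Z]][[ZZ][Z][Z]][[ZZ][Z][Z]]]]


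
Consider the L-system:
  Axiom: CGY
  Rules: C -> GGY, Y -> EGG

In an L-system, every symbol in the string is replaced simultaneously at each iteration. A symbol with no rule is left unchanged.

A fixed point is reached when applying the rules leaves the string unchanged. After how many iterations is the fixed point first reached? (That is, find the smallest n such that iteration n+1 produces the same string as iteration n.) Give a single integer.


Answer: 2

Derivation:
Step 0: CGY
Step 1: GGYGEGG
Step 2: GGEGGGEGG
Step 3: GGEGGGEGG  (unchanged — fixed point at step 2)


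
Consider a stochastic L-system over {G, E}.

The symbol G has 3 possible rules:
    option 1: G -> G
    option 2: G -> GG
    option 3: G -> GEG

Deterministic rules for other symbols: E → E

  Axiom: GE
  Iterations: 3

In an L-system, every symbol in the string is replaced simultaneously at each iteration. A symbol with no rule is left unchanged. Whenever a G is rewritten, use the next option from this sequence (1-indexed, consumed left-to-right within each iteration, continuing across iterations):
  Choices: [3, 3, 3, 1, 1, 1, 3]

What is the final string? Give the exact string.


Step 0: GE
Step 1: GEGE  (used choices [3])
Step 2: GEGEGEGE  (used choices [3, 3])
Step 3: GEGEGEGEGE  (used choices [1, 1, 1, 3])

Answer: GEGEGEGEGE


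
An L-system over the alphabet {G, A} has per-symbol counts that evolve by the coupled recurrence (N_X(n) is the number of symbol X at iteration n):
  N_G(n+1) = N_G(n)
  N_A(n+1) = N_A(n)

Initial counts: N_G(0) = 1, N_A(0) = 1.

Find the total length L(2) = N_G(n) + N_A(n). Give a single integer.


Answer: 2

Derivation:
Step 0: N_G=1, N_A=1, L=2
Step 1: N_G=1, N_A=1, L=2
Step 2: N_G=1, N_A=1, L=2


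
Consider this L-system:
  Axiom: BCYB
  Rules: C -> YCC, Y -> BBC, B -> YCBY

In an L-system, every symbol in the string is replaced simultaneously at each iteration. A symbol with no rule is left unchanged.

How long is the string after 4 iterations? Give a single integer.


Answer: 496

Derivation:
Step 0: length = 4
Step 1: length = 14
Step 2: length = 46
Step 3: length = 152
Step 4: length = 496


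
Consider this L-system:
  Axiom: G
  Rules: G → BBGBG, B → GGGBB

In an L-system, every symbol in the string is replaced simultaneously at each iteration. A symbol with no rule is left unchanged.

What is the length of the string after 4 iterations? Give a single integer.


Step 0: length = 1
Step 1: length = 5
Step 2: length = 25
Step 3: length = 125
Step 4: length = 625

Answer: 625


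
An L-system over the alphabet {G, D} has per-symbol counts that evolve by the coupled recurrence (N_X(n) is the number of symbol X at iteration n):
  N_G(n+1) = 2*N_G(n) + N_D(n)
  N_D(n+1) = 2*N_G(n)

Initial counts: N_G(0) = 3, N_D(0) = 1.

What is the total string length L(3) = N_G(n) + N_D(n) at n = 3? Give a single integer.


Answer: 94

Derivation:
Step 0: N_G=3, N_D=1, L=4
Step 1: N_G=7, N_D=6, L=13
Step 2: N_G=20, N_D=14, L=34
Step 3: N_G=54, N_D=40, L=94


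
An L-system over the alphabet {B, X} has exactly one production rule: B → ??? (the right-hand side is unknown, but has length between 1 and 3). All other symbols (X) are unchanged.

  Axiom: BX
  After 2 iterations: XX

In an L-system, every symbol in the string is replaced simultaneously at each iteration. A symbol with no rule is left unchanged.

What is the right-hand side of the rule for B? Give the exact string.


Answer: X

Derivation:
Trying B → X:
  Step 0: BX
  Step 1: XX
  Step 2: XX
Matches the given result.


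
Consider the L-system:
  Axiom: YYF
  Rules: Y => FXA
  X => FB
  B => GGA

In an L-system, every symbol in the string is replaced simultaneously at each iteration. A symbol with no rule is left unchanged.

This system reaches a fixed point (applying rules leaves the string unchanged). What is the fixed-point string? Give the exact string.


Answer: FFGGAAFFGGAAF

Derivation:
Step 0: YYF
Step 1: FXAFXAF
Step 2: FFBAFFBAF
Step 3: FFGGAAFFGGAAF
Step 4: FFGGAAFFGGAAF  (unchanged — fixed point at step 3)


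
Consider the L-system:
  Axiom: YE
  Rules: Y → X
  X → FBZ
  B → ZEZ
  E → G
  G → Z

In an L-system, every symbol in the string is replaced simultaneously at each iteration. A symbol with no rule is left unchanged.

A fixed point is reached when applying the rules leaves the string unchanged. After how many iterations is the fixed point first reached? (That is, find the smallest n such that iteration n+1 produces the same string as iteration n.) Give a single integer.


Answer: 5

Derivation:
Step 0: YE
Step 1: XG
Step 2: FBZZ
Step 3: FZEZZZ
Step 4: FZGZZZ
Step 5: FZZZZZ
Step 6: FZZZZZ  (unchanged — fixed point at step 5)


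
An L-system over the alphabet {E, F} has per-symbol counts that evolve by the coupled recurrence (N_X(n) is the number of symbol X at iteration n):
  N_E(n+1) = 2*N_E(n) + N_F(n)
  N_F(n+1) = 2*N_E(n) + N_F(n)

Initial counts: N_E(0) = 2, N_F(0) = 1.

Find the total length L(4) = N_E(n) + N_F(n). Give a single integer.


Answer: 270

Derivation:
Step 0: N_E=2, N_F=1, L=3
Step 1: N_E=5, N_F=5, L=10
Step 2: N_E=15, N_F=15, L=30
Step 3: N_E=45, N_F=45, L=90
Step 4: N_E=135, N_F=135, L=270


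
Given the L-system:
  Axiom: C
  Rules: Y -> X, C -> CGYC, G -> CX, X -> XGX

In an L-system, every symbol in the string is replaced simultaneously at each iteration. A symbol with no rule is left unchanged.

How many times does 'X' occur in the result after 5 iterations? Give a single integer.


Step 0: C  (0 'X')
Step 1: CGYC  (0 'X')
Step 2: CGYCCXXCGYC  (2 'X')
Step 3: CGYCCXXCGYCCGYCXGXXGXCGYCCXXCGYC  (8 'X')
Step 4: CGYCCXXCGYCCGYCXGXXGXCGYCCXXCGYCCGYCCXXCGYCXGXCXXGXXGXCXXGXCGYCCXXCGYCCGYCXGXXGXCGYCCXXCGYC  (28 'X')
Step 5: CGYCCXXCGYCCGYCXGXXGXCGYCCXXCGYCCGYCCXXCGYCXGXCXXGXXGXCXXGXCGYCCXXCGYCCGYCXGXXGXCGYCCXXCGYCCGYCCXXCGYCCGYCXGXXGXCGYCCXXCGYCXGXCXXGXCGYCXGXXGXCXXGXXGXCXXGXCGYCXGXXGXCXXGXCGYCCXXCGYCCGYCXGXXGXCGYCCXXCGYCCGYCCXXCGYCXGXCXXGXXGXCXXGXCGYCCXXCGYCCGYCXGXXGXCGYCCXXCGYC  (88 'X')

Answer: 88


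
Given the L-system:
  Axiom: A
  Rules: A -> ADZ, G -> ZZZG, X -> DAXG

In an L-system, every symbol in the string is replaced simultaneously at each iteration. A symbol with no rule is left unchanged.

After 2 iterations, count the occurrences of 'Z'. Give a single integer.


Answer: 2

Derivation:
Step 0: A  (0 'Z')
Step 1: ADZ  (1 'Z')
Step 2: ADZDZ  (2 'Z')


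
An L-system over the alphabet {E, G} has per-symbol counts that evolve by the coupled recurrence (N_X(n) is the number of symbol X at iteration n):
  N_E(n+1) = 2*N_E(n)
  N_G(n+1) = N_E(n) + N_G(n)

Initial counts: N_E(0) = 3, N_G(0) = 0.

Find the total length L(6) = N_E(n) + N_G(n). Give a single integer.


Answer: 381

Derivation:
Step 0: N_E=3, N_G=0, L=3
Step 1: N_E=6, N_G=3, L=9
Step 2: N_E=12, N_G=9, L=21
Step 3: N_E=24, N_G=21, L=45
Step 4: N_E=48, N_G=45, L=93
Step 5: N_E=96, N_G=93, L=189
Step 6: N_E=192, N_G=189, L=381


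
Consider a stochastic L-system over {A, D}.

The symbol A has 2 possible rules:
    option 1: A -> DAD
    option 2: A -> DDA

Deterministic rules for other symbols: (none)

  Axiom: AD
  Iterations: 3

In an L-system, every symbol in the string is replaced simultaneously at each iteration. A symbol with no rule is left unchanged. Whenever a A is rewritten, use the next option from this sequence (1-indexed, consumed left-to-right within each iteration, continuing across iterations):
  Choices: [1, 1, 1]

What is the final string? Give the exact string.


Answer: DDDADDDD

Derivation:
Step 0: AD
Step 1: DADD  (used choices [1])
Step 2: DDADDD  (used choices [1])
Step 3: DDDADDDD  (used choices [1])


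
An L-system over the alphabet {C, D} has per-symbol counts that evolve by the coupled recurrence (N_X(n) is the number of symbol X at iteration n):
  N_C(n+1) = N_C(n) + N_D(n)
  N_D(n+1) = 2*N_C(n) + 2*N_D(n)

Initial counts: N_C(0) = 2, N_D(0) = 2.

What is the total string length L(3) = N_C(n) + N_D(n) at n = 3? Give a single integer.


Answer: 108

Derivation:
Step 0: N_C=2, N_D=2, L=4
Step 1: N_C=4, N_D=8, L=12
Step 2: N_C=12, N_D=24, L=36
Step 3: N_C=36, N_D=72, L=108


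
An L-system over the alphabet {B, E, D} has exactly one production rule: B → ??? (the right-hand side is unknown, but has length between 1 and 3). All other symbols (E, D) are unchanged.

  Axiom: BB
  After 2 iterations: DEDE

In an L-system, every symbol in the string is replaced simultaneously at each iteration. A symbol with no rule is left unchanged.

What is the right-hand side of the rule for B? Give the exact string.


Trying B → DE:
  Step 0: BB
  Step 1: DEDE
  Step 2: DEDE
Matches the given result.

Answer: DE


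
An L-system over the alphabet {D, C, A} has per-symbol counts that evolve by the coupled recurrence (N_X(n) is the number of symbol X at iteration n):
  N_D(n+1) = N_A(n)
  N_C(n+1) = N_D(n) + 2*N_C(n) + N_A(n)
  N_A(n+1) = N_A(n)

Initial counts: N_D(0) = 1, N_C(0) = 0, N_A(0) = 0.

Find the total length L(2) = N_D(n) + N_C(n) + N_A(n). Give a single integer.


Step 0: N_D=1, N_C=0, N_A=0, L=1
Step 1: N_D=0, N_C=1, N_A=0, L=1
Step 2: N_D=0, N_C=2, N_A=0, L=2

Answer: 2


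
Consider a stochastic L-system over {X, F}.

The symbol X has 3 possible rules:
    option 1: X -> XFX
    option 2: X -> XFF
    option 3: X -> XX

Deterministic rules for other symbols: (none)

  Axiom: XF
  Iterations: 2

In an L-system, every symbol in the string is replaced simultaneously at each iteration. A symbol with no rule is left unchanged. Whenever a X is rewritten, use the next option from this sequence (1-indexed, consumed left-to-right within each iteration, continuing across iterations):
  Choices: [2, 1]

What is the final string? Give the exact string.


Answer: XFXFFF

Derivation:
Step 0: XF
Step 1: XFFF  (used choices [2])
Step 2: XFXFFF  (used choices [1])


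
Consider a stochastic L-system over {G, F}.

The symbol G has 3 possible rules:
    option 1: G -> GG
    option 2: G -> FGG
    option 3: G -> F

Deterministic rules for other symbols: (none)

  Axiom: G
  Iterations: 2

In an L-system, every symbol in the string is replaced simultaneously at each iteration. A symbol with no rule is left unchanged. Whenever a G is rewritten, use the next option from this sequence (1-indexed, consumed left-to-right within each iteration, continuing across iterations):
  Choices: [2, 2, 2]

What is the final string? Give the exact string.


Answer: FFGGFGG

Derivation:
Step 0: G
Step 1: FGG  (used choices [2])
Step 2: FFGGFGG  (used choices [2, 2])


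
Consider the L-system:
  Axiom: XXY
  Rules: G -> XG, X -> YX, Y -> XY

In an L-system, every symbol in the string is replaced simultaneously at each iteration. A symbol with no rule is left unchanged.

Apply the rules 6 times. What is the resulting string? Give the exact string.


Step 0: XXY
Step 1: YXYXXY
Step 2: XYYXXYYXYXXY
Step 3: YXXYXYYXYXXYXYYXXYYXYXXY
Step 4: XYYXYXXYYXXYXYYXXYYXYXXYYXXYXYYXYXXYXYYXXYYXYXXY
Step 5: YXXYXYYXXYYXYXXYXYYXYXXYYXXYXYYXYXXYXYYXXYYXYXXYXYYXYXXYYXXYXYYXXYYXYXXYYXXYXYYXYXXYXYYXXYYXYXXY
Step 6: XYYXYXXYYXXYXYYXYXXYXYYXXYYXYXXYYXXYXYYXXYYXYXXYXYYXYXXYYXXYXYYXXYYXYXXYYXXYXYYXYXXYXYYXXYYXYXXYYXXYXYYXXYYXYXXYXYYXYXXYYXXYXYYXYXXYXYYXXYYXYXXYXYYXYXXYYXXYXYYXXYYXYXXYYXXYXYYXYXXYXYYXXYYXYXXY

Answer: XYYXYXXYYXXYXYYXYXXYXYYXXYYXYXXYYXXYXYYXXYYXYXXYXYYXYXXYYXXYXYYXXYYXYXXYYXXYXYYXYXXYXYYXXYYXYXXYYXXYXYYXXYYXYXXYXYYXYXXYYXXYXYYXYXXYXYYXXYYXYXXYXYYXYXXYYXXYXYYXXYYXYXXYYXXYXYYXYXXYXYYXXYYXYXXY


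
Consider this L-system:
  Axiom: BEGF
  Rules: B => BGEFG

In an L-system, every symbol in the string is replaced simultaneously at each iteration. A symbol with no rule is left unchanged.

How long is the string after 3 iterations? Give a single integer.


Answer: 16

Derivation:
Step 0: length = 4
Step 1: length = 8
Step 2: length = 12
Step 3: length = 16


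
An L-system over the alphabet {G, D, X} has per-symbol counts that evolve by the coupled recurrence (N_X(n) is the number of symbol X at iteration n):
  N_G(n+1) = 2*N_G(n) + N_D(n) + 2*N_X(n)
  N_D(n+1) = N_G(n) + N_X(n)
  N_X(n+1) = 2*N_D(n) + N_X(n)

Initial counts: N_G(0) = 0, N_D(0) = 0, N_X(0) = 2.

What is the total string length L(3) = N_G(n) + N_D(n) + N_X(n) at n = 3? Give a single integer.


Step 0: N_G=0, N_D=0, N_X=2, L=2
Step 1: N_G=4, N_D=2, N_X=2, L=8
Step 2: N_G=14, N_D=6, N_X=6, L=26
Step 3: N_G=46, N_D=20, N_X=18, L=84

Answer: 84


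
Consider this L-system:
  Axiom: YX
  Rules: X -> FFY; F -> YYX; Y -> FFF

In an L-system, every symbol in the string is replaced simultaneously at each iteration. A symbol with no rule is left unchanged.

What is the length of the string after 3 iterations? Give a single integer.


Step 0: length = 2
Step 1: length = 6
Step 2: length = 18
Step 3: length = 54

Answer: 54


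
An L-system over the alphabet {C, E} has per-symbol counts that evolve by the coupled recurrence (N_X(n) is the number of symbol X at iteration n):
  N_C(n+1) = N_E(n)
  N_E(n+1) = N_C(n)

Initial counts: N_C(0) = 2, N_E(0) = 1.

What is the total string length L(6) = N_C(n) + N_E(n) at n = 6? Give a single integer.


Step 0: N_C=2, N_E=1, L=3
Step 1: N_C=1, N_E=2, L=3
Step 2: N_C=2, N_E=1, L=3
Step 3: N_C=1, N_E=2, L=3
Step 4: N_C=2, N_E=1, L=3
Step 5: N_C=1, N_E=2, L=3
Step 6: N_C=2, N_E=1, L=3

Answer: 3


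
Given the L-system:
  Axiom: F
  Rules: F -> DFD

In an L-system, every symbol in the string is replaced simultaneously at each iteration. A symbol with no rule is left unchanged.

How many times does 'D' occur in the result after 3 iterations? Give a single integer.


Step 0: F  (0 'D')
Step 1: DFD  (2 'D')
Step 2: DDFDD  (4 'D')
Step 3: DDDFDDD  (6 'D')

Answer: 6


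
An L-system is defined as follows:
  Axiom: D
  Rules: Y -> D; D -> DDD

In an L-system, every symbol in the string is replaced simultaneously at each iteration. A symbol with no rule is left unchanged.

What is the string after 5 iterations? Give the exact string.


Step 0: D
Step 1: DDD
Step 2: DDDDDDDDD
Step 3: DDDDDDDDDDDDDDDDDDDDDDDDDDD
Step 4: DDDDDDDDDDDDDDDDDDDDDDDDDDDDDDDDDDDDDDDDDDDDDDDDDDDDDDDDDDDDDDDDDDDDDDDDDDDDDDDDD
Step 5: DDDDDDDDDDDDDDDDDDDDDDDDDDDDDDDDDDDDDDDDDDDDDDDDDDDDDDDDDDDDDDDDDDDDDDDDDDDDDDDDDDDDDDDDDDDDDDDDDDDDDDDDDDDDDDDDDDDDDDDDDDDDDDDDDDDDDDDDDDDDDDDDDDDDDDDDDDDDDDDDDDDDDDDDDDDDDDDDDDDDDDDDDDDDDDDDDDDDDDDDDDDDDDDDDDDDDDDDDDDDDDDDDDDDDDDDDDDDDDDDDDD

Answer: DDDDDDDDDDDDDDDDDDDDDDDDDDDDDDDDDDDDDDDDDDDDDDDDDDDDDDDDDDDDDDDDDDDDDDDDDDDDDDDDDDDDDDDDDDDDDDDDDDDDDDDDDDDDDDDDDDDDDDDDDDDDDDDDDDDDDDDDDDDDDDDDDDDDDDDDDDDDDDDDDDDDDDDDDDDDDDDDDDDDDDDDDDDDDDDDDDDDDDDDDDDDDDDDDDDDDDDDDDDDDDDDDDDDDDDDDDDDDDDDDDD


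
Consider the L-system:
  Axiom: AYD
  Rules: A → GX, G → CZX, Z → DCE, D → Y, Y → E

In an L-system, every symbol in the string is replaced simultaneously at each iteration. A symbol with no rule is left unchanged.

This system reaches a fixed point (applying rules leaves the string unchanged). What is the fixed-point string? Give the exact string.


Answer: CECEXXEE

Derivation:
Step 0: AYD
Step 1: GXEY
Step 2: CZXXEE
Step 3: CDCEXXEE
Step 4: CYCEXXEE
Step 5: CECEXXEE
Step 6: CECEXXEE  (unchanged — fixed point at step 5)


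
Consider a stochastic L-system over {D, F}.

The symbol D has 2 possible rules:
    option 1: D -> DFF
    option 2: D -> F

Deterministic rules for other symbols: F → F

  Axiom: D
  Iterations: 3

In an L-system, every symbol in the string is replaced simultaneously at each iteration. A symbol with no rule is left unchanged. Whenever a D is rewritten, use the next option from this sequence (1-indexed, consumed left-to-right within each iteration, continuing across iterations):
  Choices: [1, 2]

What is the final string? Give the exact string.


Step 0: D
Step 1: DFF  (used choices [1])
Step 2: FFF  (used choices [2])
Step 3: FFF  (used choices [])

Answer: FFF


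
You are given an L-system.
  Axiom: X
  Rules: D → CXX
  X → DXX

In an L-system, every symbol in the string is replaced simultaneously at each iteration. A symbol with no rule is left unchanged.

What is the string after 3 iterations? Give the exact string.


Step 0: X
Step 1: DXX
Step 2: CXXDXXDXX
Step 3: CDXXDXXCXXDXXDXXCXXDXXDXX

Answer: CDXXDXXCXXDXXDXXCXXDXXDXX


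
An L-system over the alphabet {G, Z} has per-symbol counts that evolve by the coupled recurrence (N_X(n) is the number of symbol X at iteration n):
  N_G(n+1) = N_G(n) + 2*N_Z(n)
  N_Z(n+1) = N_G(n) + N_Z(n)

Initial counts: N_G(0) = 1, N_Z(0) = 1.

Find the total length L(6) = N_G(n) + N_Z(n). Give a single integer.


Step 0: N_G=1, N_Z=1, L=2
Step 1: N_G=3, N_Z=2, L=5
Step 2: N_G=7, N_Z=5, L=12
Step 3: N_G=17, N_Z=12, L=29
Step 4: N_G=41, N_Z=29, L=70
Step 5: N_G=99, N_Z=70, L=169
Step 6: N_G=239, N_Z=169, L=408

Answer: 408


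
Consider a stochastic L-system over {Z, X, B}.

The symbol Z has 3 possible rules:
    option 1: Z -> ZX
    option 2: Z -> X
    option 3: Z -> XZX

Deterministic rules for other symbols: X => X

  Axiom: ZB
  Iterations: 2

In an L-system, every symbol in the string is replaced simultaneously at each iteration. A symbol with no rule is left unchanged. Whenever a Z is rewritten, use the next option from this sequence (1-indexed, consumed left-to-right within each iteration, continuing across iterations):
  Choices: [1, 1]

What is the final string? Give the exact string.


Step 0: ZB
Step 1: ZXB  (used choices [1])
Step 2: ZXXB  (used choices [1])

Answer: ZXXB


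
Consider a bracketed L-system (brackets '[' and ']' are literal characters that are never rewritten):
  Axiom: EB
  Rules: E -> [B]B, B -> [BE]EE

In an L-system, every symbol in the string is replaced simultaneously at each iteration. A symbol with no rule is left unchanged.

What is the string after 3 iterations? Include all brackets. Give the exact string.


Answer: [[[BE]EE[B]B][B]B[B]B][[BE]EE[B]B][B]B[B]B[[[BE]EE[B]B][B]B[B]B[[BE]EE][BE]EE][[BE]EE][BE]EE[[BE]EE][BE]EE

Derivation:
Step 0: EB
Step 1: [B]B[BE]EE
Step 2: [[BE]EE][BE]EE[[BE]EE[B]B][B]B[B]B
Step 3: [[[BE]EE[B]B][B]B[B]B][[BE]EE[B]B][B]B[B]B[[[BE]EE[B]B][B]B[B]B[[BE]EE][BE]EE][[BE]EE][BE]EE[[BE]EE][BE]EE


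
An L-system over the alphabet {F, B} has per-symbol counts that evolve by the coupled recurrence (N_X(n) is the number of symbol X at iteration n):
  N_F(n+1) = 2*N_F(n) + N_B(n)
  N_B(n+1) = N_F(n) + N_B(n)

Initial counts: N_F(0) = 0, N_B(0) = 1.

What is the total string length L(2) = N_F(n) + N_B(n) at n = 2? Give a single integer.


Answer: 5

Derivation:
Step 0: N_F=0, N_B=1, L=1
Step 1: N_F=1, N_B=1, L=2
Step 2: N_F=3, N_B=2, L=5


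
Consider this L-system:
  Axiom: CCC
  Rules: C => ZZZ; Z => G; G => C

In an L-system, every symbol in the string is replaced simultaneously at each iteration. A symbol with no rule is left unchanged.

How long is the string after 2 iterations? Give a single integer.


Answer: 9

Derivation:
Step 0: length = 3
Step 1: length = 9
Step 2: length = 9


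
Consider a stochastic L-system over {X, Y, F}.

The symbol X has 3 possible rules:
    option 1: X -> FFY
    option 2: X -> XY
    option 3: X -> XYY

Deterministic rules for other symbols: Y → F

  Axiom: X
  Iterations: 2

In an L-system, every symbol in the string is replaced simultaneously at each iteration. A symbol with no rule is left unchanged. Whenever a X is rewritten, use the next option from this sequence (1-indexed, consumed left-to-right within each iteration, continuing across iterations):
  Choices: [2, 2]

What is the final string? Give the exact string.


Step 0: X
Step 1: XY  (used choices [2])
Step 2: XYF  (used choices [2])

Answer: XYF


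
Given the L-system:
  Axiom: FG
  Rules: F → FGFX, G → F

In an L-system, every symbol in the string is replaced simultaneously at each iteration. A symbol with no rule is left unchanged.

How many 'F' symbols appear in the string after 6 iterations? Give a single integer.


Answer: 239

Derivation:
Step 0: FG  (1 'F')
Step 1: FGFXF  (3 'F')
Step 2: FGFXFFGFXXFGFX  (7 'F')
Step 3: FGFXFFGFXXFGFXFGFXFFGFXXXFGFXFFGFXX  (17 'F')
Step 4: FGFXFFGFXXFGFXFGFXFFGFXXXFGFXFFGFXXFGFXFFGFXXFGFXFGFXFFGFXXXXFGFXFFGFXXFGFXFGFXFFGFXXX  (41 'F')
Step 5: FGFXFFGFXXFGFXFGFXFFGFXXXFGFXFFGFXXFGFXFFGFXXFGFXFGFXFFGFXXXXFGFXFFGFXXFGFXFGFXFFGFXXXFGFXFFGFXXFGFXFGFXFFGFXXXFGFXFFGFXXFGFXFFGFXXFGFXFGFXFFGFXXXXXFGFXFFGFXXFGFXFGFXFFGFXXXFGFXFFGFXXFGFXFFGFXXFGFXFGFXFFGFXXXX  (99 'F')
Step 6: FGFXFFGFXXFGFXFGFXFFGFXXXFGFXFFGFXXFGFXFFGFXXFGFXFGFXFFGFXXXXFGFXFFGFXXFGFXFGFXFFGFXXXFGFXFFGFXXFGFXFGFXFFGFXXXFGFXFFGFXXFGFXFFGFXXFGFXFGFXFFGFXXXXXFGFXFFGFXXFGFXFGFXFFGFXXXFGFXFFGFXXFGFXFFGFXXFGFXFGFXFFGFXXXXFGFXFFGFXXFGFXFGFXFFGFXXXFGFXFFGFXXFGFXFFGFXXFGFXFGFXFFGFXXXXFGFXFFGFXXFGFXFGFXFFGFXXXFGFXFFGFXXFGFXFGFXFFGFXXXFGFXFFGFXXFGFXFFGFXXFGFXFGFXFFGFXXXXXXFGFXFFGFXXFGFXFGFXFFGFXXXFGFXFFGFXXFGFXFFGFXXFGFXFGFXFFGFXXXXFGFXFFGFXXFGFXFGFXFFGFXXXFGFXFFGFXXFGFXFGFXFFGFXXXFGFXFFGFXXFGFXFFGFXXFGFXFGFXFFGFXXXXX  (239 'F')


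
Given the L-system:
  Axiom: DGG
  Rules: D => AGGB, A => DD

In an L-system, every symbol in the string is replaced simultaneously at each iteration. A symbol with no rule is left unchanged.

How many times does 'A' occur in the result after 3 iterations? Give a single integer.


Step 0: DGG  (0 'A')
Step 1: AGGBGG  (1 'A')
Step 2: DDGGBGG  (0 'A')
Step 3: AGGBAGGBGGBGG  (2 'A')

Answer: 2


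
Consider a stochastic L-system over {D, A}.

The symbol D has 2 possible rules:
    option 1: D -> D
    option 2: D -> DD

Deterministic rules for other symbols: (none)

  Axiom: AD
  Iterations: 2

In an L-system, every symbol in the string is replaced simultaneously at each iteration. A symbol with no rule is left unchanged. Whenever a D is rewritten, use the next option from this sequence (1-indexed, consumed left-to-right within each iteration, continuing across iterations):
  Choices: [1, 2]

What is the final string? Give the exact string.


Step 0: AD
Step 1: AD  (used choices [1])
Step 2: ADD  (used choices [2])

Answer: ADD


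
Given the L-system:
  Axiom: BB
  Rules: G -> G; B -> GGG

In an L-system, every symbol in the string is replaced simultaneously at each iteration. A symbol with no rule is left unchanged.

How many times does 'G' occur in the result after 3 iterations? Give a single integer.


Answer: 6

Derivation:
Step 0: BB  (0 'G')
Step 1: GGGGGG  (6 'G')
Step 2: GGGGGG  (6 'G')
Step 3: GGGGGG  (6 'G')


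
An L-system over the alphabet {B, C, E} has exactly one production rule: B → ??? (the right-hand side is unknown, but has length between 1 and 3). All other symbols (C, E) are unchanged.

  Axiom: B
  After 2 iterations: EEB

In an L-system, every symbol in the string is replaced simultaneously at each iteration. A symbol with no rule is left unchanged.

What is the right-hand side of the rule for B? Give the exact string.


Trying B → EB:
  Step 0: B
  Step 1: EB
  Step 2: EEB
Matches the given result.

Answer: EB


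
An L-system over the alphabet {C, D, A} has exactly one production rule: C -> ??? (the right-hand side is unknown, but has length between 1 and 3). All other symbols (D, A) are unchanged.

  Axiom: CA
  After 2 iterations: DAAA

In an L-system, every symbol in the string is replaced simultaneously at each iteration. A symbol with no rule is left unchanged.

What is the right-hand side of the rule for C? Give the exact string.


Answer: DAA

Derivation:
Trying C -> DAA:
  Step 0: CA
  Step 1: DAAA
  Step 2: DAAA
Matches the given result.


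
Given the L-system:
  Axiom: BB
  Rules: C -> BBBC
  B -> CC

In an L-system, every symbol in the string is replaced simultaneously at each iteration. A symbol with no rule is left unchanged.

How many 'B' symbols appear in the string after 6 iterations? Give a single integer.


Answer: 660

Derivation:
Step 0: length=2, 'B' count=2
Step 1: length=4, 'B' count=0
Step 2: length=16, 'B' count=12
Step 3: length=40, 'B' count=12
Step 4: length=136, 'B' count=84
Step 5: length=376, 'B' count=156
Step 6: length=1192, 'B' count=660
Final string: BBBCBBBCBBBCBBBCBBBCBBBCCCCCCCBBBCBBBCBBBCBBBCBBBCBBBCBBBCCCCCCCBBBCBBBCBBBCBBBCBBBCBBBCBBBCCCCCCCBBBCBBBCBBBCBBBCBBBCBBBCBBBCCCCCCCBBBCBBBCBBBCBBBCBBBCBBBCBBBCCCCCCCBBBCBBBCBBBCBBBCBBBCBBBCBBBCCCCCCCBBBCCCCCCCBBBCCCCCCCBBBCCCCCCCBBBCCCCCCCBBBCCCCCCCBBBCCCCCCCBBBCBBBCBBBCBBBCBBBCBBBCBBBCCCCCCCBBBCBBBCBBBCBBBCBBBCBBBCBBBCCCCCCCBBBCBBBCBBBCBBBCBBBCBBBCBBBCCCCCCCBBBCBBBCBBBCBBBCBBBCBBBCBBBCCCCCCCBBBCBBBCBBBCBBBCBBBCBBBCBBBCCCCCCCBBBCBBBCBBBCBBBCBBBCBBBCBBBCCCCCCCBBBCBBBCBBBCBBBCBBBCBBBCBBBCCCCCCCBBBCCCCCCCBBBCCCCCCCBBBCCCCCCCBBBCCCCCCCBBBCCCCCCCBBBCCCCCCCBBBCBBBCBBBCBBBCBBBCBBBCBBBCCCCCCCBBBCBBBCBBBCBBBCBBBCBBBCBBBCCCCCCCBBBCBBBCBBBCBBBCBBBCBBBCBBBCCCCCCCBBBCBBBCBBBCBBBCBBBCBBBCBBBCCCCCCCBBBCBBBCBBBCBBBCBBBCBBBCBBBCCCCCCCBBBCBBBCBBBCBBBCBBBCBBBCBBBCCCCCCCBBBCBBBCBBBCBBBCBBBCBBBCBBBCCCCCCCBBBCCCCCCCBBBCCCCCCCBBBCCCCCCCBBBCCCCCCCBBBCCCCCCCBBBCCCCCCCBBBCBBBCBBBCBBBCBBBCBBBCBBBCCCCCCCBBBCBBBCBBBCBBBCBBBCBBBCBBBCCCCCCCBBBCBBBCBBBCBBBCBBBCBBBCBBBCCCCCCCBBBCBBBCBBBCBBBCBBBCBBBCBBBCCCCCCCBBBCBBBCBBBCBBBCBBBCBBBCBBBCCCCCCCBBBCBBBCBBBCBBBCBBBCBBBCBBBCCCCCCCBBBCBBBCBBBCBBBCBBBCBBBCBBBCCCCCCCBBBCCCCCCCBBBCCCCCCCBBBCCCCCCCBBBCCCCCCCBBBCCCCCCCBBBCCCCCCCBBBCBBBCBBBCBBBCBBBCBBBCBBBCCCCCCCBBBC


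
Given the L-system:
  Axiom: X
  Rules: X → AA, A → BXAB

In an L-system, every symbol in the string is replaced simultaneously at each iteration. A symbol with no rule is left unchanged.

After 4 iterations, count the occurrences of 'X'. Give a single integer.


Answer: 6

Derivation:
Step 0: X  (1 'X')
Step 1: AA  (0 'X')
Step 2: BXABBXAB  (2 'X')
Step 3: BAABXABBBAABXABB  (2 'X')
Step 4: BBXABBXABBAABXABBBBBXABBXABBAABXABBB  (6 'X')
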